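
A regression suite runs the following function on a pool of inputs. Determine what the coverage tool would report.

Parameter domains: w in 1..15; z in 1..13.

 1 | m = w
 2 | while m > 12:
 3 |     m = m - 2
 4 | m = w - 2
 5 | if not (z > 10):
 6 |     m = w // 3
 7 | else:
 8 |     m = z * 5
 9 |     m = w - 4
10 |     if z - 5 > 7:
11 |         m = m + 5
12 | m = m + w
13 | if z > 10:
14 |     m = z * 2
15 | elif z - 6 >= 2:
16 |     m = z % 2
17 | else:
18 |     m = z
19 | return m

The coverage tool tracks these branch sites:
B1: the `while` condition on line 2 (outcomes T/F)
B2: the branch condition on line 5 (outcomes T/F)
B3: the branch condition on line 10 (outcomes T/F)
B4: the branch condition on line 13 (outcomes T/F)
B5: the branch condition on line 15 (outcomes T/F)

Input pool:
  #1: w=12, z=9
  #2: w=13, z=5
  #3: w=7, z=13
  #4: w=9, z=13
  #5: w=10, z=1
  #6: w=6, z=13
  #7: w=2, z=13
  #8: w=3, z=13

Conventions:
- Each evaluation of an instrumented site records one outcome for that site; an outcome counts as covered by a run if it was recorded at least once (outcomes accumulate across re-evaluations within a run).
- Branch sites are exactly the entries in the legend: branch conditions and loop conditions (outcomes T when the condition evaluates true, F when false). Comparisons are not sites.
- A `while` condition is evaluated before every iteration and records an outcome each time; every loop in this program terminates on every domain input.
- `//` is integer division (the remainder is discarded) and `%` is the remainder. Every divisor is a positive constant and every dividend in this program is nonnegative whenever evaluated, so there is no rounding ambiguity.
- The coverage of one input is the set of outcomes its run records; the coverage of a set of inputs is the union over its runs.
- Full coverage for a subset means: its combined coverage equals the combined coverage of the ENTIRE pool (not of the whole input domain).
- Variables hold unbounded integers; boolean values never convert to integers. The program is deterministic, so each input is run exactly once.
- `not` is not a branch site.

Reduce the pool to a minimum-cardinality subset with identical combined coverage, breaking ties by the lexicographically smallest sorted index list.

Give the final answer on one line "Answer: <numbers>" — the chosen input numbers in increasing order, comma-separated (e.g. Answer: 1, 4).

input #1, w=12, z=9: events B1->F, B2->T, B4->F, B5->T; outcomes B1=F, B2=T, B4=F, B5=T
input #2, w=13, z=5: events B1->T, B1->F, B2->T, B4->F, B5->F; outcomes B1=T, B1=F, B2=T, B4=F, B5=F
input #3, w=7, z=13: events B1->F, B2->F, B3->T, B4->T; outcomes B1=F, B2=F, B3=T, B4=T
input #4, w=9, z=13: events B1->F, B2->F, B3->T, B4->T; outcomes B1=F, B2=F, B3=T, B4=T
input #5, w=10, z=1: events B1->F, B2->T, B4->F, B5->F; outcomes B1=F, B2=T, B4=F, B5=F
input #6, w=6, z=13: events B1->F, B2->F, B3->T, B4->T; outcomes B1=F, B2=F, B3=T, B4=T
input #7, w=2, z=13: events B1->F, B2->F, B3->T, B4->T; outcomes B1=F, B2=F, B3=T, B4=T
input #8, w=3, z=13: events B1->F, B2->F, B3->T, B4->T; outcomes B1=F, B2=F, B3=T, B4=T
together the pool reaches 9 outcomes: B1=T, B1=F, B2=T, B2=F, B3=T, B4=T, B4=F, B5=T, B5=F
size 1 is not enough: best union over all size-1 subsets is 5/9
size 2 is not enough: best union over all size-2 subsets is 8/9
the canonical winner is {1, 2, 3}: size 3, full 9-outcome coverage, earliest index list among size-3 covers

Answer: 1, 2, 3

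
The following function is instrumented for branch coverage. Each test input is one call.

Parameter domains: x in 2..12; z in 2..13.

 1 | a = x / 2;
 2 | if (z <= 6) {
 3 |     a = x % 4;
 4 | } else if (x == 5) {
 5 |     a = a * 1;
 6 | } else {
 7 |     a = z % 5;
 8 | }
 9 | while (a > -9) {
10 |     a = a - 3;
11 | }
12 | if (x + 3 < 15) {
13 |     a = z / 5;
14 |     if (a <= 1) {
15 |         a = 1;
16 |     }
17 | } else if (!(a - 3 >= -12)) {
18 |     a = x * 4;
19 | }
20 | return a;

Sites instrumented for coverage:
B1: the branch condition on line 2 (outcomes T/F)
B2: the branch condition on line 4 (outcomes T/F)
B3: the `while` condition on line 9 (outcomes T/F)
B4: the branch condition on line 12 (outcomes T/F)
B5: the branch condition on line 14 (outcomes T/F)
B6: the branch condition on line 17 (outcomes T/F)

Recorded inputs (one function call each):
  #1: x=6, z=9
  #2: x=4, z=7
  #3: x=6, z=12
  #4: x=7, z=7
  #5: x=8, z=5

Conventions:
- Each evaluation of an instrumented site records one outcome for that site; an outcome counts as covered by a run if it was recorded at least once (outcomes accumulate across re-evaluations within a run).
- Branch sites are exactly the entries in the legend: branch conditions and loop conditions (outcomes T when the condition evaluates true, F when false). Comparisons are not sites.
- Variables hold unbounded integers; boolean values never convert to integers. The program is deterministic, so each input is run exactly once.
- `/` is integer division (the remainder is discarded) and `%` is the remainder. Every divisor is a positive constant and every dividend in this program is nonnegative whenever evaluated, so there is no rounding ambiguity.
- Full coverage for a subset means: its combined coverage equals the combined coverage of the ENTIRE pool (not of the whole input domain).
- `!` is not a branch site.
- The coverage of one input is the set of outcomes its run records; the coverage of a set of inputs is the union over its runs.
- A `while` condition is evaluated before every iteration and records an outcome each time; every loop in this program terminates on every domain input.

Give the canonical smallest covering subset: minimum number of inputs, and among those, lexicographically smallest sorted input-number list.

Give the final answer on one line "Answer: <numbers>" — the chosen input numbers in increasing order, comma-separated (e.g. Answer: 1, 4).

input #1, x=6, z=9: events B1->F, B2->F, B3->T, B3->T, B3->T, B3->T, B3->T, B3->F, B4->T, B5->T; outcomes B1=F, B2=F, B3=T, B3=F, B4=T, B5=T
input #2, x=4, z=7: events B1->F, B2->F, B3->T, B3->T, B3->T, B3->T, B3->F, B4->T, B5->T; outcomes B1=F, B2=F, B3=T, B3=F, B4=T, B5=T
input #3, x=6, z=12: events B1->F, B2->F, B3->T, B3->T, B3->T, B3->T, B3->F, B4->T, B5->F; outcomes B1=F, B2=F, B3=T, B3=F, B4=T, B5=F
input #4, x=7, z=7: events B1->F, B2->F, B3->T, B3->T, B3->T, B3->T, B3->F, B4->T, B5->T; outcomes B1=F, B2=F, B3=T, B3=F, B4=T, B5=T
input #5, x=8, z=5: events B1->T, B3->T, B3->T, B3->T, B3->F, B4->T, B5->T; outcomes B1=T, B3=T, B3=F, B4=T, B5=T
the full pool covers 8 outcomes: B1=T, B1=F, B2=F, B3=T, B3=F, B4=T, B5=T, B5=F
size 1 is not enough: best union over all size-1 subsets is 6/8
size 2: inputs {3, 5} cover all 8 outcomes, and no lexicographically smaller subset of this size does

Answer: 3, 5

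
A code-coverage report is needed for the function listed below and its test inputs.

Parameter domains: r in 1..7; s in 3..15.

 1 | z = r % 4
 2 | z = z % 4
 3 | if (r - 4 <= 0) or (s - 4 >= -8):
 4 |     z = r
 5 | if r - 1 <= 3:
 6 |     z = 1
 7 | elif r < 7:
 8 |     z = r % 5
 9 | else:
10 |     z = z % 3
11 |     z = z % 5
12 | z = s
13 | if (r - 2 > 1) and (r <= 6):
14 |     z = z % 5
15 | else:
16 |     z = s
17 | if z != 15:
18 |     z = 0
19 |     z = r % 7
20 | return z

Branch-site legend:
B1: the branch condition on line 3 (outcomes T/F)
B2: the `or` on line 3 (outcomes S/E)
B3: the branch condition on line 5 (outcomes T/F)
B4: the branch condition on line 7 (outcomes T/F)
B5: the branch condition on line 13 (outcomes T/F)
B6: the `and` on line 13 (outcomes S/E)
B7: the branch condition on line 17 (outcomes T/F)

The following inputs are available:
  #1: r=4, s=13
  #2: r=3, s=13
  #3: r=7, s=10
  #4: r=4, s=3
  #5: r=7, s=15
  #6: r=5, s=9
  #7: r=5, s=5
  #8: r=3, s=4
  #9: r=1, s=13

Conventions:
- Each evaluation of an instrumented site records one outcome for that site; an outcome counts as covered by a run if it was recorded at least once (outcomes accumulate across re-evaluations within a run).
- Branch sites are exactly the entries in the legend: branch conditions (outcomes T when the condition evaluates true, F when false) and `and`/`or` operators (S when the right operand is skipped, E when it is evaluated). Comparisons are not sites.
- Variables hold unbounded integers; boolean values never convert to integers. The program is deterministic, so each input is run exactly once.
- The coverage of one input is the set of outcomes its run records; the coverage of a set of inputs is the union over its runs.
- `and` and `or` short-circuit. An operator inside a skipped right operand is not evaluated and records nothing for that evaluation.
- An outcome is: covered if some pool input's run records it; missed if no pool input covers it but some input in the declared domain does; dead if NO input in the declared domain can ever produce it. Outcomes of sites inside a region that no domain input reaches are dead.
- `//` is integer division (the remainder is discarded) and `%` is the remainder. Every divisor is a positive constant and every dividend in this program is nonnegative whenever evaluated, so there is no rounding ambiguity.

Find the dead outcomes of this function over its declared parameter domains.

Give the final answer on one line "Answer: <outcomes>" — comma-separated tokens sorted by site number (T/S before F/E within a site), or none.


running all 91 domain inputs and tallying outcomes:
  B1=F: zero occurrences over every domain input -> dead
  reachable outcomes have witnesses, e.g. B1=T (e.g. r=1, s=3), B2=S (e.g. r=1, s=3), B2=E (e.g. r=5, s=3), B3=T (e.g. r=1, s=3)
Answer: B1=F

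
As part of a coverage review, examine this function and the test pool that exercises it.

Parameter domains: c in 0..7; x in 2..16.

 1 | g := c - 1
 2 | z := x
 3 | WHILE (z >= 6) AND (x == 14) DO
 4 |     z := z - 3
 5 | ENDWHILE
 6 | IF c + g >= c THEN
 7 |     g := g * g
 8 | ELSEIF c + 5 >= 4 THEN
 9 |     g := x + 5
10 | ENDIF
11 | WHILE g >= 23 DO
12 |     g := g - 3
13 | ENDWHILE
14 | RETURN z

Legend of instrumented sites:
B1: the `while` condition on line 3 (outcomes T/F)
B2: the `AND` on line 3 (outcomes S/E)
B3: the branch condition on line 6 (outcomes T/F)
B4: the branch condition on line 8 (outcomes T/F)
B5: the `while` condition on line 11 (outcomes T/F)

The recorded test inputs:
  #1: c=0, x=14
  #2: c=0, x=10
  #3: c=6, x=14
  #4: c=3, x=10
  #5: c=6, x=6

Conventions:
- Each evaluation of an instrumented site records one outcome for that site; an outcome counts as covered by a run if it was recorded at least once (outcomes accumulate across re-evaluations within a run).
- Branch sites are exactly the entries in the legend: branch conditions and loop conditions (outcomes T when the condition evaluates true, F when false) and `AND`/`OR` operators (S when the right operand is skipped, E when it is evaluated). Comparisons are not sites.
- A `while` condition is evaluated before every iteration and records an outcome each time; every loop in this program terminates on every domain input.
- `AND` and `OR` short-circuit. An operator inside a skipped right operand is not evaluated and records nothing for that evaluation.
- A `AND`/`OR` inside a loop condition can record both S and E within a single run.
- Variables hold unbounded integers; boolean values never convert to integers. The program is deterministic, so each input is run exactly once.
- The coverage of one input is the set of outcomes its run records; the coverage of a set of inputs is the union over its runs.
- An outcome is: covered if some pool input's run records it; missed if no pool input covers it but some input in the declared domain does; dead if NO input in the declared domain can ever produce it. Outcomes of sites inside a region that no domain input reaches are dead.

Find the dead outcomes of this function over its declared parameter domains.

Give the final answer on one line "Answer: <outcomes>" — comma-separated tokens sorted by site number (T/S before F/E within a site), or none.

checking every outcome against all 120 domain inputs:
  B4=F: no domain input ever produces it -> dead
  reachable outcomes have witnesses, e.g. B1=T (e.g. c=0, x=14), B1=F (e.g. c=0, x=2), B2=S (e.g. c=0, x=2), B2=E (e.g. c=0, x=6)

Answer: B4=F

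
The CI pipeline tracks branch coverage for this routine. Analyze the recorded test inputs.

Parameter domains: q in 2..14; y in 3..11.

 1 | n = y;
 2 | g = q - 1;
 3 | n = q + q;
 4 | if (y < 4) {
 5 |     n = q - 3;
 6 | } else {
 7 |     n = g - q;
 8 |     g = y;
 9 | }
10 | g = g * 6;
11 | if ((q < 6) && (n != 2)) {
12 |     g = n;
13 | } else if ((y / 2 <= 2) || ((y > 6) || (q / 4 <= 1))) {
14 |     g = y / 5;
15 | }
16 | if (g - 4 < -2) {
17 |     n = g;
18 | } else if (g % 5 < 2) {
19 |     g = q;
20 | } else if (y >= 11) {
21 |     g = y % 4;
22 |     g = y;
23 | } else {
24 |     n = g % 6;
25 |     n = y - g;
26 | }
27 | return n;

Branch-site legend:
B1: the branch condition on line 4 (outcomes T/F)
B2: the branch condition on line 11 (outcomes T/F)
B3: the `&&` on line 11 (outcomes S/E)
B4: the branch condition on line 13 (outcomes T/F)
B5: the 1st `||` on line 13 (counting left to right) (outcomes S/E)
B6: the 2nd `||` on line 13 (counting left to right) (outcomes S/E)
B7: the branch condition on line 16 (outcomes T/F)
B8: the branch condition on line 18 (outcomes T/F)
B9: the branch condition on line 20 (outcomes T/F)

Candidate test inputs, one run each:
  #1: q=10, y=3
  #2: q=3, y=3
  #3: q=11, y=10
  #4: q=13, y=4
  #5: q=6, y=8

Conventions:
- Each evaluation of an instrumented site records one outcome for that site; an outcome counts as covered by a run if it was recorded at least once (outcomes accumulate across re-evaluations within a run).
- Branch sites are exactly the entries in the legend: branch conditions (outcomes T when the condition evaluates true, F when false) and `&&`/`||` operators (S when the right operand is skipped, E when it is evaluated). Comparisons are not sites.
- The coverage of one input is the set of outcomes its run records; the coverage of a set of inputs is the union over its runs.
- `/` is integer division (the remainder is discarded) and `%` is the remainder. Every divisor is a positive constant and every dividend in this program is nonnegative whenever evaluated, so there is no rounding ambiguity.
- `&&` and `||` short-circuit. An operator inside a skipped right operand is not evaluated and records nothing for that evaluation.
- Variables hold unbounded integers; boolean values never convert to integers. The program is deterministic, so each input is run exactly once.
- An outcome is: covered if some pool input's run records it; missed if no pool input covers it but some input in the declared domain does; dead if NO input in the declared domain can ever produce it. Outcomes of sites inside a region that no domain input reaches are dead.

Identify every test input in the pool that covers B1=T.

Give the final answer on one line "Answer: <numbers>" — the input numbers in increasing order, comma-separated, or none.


input #1 (q=10, y=3): produces B1=T
input #2 (q=3, y=3): produces B1=T
input #3 (q=11, y=10): does not produce B1=T
input #4 (q=13, y=4): does not produce B1=T
input #5 (q=6, y=8): does not produce B1=T
Answer: 1, 2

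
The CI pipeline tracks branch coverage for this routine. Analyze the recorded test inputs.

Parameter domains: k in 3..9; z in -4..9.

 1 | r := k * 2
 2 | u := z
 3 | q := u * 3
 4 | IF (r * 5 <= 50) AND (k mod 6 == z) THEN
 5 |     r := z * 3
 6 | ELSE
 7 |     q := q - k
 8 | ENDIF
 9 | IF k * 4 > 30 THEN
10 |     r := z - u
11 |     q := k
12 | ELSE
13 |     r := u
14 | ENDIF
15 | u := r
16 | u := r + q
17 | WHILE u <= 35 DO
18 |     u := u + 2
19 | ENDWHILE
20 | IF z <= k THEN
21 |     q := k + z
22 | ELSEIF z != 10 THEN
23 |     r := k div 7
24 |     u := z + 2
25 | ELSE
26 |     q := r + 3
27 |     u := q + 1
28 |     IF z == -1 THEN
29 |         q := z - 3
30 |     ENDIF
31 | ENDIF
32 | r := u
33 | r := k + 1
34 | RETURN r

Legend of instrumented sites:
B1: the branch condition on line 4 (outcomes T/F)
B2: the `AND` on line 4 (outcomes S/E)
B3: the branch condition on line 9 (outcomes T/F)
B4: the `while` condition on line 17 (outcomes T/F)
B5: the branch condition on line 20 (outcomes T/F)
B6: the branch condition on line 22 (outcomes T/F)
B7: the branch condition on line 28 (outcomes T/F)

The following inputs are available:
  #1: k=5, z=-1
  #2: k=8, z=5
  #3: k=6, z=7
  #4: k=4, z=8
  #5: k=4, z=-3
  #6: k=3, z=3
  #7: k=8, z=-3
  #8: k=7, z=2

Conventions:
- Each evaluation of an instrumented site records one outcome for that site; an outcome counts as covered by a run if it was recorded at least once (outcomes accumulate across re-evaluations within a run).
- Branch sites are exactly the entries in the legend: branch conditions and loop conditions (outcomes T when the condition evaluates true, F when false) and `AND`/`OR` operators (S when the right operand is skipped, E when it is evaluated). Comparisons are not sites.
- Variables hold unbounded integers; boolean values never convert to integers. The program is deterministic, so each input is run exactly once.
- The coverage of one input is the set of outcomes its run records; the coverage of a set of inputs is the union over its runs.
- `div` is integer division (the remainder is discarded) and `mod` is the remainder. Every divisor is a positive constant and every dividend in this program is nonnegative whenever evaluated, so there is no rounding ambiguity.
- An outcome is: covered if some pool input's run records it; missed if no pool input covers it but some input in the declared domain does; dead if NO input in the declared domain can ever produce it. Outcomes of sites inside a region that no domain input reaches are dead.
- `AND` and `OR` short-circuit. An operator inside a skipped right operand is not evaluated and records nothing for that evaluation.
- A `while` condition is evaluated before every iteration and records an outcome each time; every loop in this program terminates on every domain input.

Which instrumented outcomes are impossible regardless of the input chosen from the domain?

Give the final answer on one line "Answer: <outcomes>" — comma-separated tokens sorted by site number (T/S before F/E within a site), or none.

sweeping the full domain (98 inputs) for each outcome:
  B6=F: zero occurrences over every domain input -> dead
  B7=T: zero occurrences over every domain input -> dead
  B7=F: zero occurrences over every domain input -> dead
  reachable outcomes have witnesses, e.g. B1=T (e.g. k=3, z=3), B1=F (e.g. k=3, z=-4), B2=S (e.g. k=6, z=-4), B2=E (e.g. k=3, z=-4)

Answer: B6=F, B7=T, B7=F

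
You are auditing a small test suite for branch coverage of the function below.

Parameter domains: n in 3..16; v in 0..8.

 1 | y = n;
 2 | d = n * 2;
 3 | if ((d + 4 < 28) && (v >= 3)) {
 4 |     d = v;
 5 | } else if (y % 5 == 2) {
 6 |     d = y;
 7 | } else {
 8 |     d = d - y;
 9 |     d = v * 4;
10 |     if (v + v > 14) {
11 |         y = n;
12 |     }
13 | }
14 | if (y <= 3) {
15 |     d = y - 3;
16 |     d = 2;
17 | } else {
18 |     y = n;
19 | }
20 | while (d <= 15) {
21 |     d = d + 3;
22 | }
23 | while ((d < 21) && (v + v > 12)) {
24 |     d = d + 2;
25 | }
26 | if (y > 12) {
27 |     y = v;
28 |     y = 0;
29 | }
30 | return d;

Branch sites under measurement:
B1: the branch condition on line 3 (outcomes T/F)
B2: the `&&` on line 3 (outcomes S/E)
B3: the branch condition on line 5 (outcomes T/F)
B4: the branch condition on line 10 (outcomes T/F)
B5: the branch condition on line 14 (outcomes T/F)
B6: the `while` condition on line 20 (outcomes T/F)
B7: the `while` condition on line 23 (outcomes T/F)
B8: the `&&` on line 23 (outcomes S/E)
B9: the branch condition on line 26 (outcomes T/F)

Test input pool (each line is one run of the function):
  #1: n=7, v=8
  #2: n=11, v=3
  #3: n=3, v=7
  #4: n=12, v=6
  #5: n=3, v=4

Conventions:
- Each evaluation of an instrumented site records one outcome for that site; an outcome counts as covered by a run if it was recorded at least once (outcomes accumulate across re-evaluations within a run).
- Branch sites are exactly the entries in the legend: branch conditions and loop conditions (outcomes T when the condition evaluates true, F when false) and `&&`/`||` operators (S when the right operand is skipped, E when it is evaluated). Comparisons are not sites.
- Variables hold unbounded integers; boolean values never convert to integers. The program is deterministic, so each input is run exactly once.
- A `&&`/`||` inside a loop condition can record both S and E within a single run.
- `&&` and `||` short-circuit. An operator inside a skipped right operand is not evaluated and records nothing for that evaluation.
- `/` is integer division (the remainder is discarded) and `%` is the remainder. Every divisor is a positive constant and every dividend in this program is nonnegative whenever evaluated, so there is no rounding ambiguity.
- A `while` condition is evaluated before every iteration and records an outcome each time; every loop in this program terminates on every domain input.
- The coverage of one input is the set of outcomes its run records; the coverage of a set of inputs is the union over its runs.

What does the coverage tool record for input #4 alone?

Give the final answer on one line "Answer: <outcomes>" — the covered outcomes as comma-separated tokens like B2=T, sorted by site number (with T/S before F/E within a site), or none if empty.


Event log for input #4 (n=12, v=6):
  B2->S, B1->F, B3->T, B5->F, B6->T, B6->T, B6->F, B8->E, B7->F, B9->F
collecting distinct outcomes: B1=F, B2=S, B3=T, B5=F, B6=T, B6=F, B7=F, B8=E, B9=F
Answer: B1=F, B2=S, B3=T, B5=F, B6=T, B6=F, B7=F, B8=E, B9=F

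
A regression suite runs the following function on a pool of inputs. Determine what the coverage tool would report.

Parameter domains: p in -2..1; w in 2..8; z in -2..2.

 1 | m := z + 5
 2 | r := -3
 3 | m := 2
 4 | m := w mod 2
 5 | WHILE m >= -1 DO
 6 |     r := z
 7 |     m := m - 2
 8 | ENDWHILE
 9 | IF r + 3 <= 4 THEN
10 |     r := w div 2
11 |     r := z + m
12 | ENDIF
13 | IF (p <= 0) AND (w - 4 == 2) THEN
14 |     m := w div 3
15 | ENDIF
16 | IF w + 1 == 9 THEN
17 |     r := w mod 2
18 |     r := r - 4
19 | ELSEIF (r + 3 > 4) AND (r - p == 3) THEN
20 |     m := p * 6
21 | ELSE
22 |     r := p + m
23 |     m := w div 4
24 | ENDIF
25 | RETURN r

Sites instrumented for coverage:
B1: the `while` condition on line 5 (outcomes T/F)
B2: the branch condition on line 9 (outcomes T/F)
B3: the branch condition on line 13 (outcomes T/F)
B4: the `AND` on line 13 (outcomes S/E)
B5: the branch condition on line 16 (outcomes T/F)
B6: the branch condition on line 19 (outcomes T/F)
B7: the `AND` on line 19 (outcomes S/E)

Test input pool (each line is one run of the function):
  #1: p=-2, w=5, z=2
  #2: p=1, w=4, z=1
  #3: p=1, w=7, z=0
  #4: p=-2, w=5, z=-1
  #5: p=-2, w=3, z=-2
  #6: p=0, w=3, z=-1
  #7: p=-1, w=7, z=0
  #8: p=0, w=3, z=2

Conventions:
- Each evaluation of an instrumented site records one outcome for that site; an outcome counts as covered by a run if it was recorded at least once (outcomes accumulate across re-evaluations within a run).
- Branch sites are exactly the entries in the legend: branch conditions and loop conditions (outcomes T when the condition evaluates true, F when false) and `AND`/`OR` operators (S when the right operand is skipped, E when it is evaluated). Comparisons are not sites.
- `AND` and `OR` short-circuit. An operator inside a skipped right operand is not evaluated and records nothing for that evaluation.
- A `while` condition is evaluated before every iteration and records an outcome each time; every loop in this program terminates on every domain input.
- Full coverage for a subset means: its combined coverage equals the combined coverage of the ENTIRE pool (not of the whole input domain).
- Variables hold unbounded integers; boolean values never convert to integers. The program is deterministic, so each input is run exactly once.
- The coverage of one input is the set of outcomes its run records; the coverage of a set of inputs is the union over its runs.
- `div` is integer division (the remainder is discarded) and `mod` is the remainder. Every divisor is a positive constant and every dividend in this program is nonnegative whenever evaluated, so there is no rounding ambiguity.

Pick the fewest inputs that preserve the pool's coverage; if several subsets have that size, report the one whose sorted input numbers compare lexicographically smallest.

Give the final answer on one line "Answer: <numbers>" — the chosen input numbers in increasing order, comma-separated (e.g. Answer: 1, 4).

input #1 (p=-2, w=5, z=2): events B1->T, B1->T, B1->F, B2->F, B4->E, B3->F, B5->F, B7->E, B6->F; covers B1=T, B1=F, B2=F, B3=F, B4=E, B5=F, B6=F, B7=E
input #2 (p=1, w=4, z=1): events B1->T, B1->F, B2->T, B4->S, B3->F, B5->F, B7->S, B6->F; covers B1=T, B1=F, B2=T, B3=F, B4=S, B5=F, B6=F, B7=S
input #3 (p=1, w=7, z=0): events B1->T, B1->T, B1->F, B2->T, B4->S, B3->F, B5->F, B7->S, B6->F; covers B1=T, B1=F, B2=T, B3=F, B4=S, B5=F, B6=F, B7=S
input #4 (p=-2, w=5, z=-1): events B1->T, B1->T, B1->F, B2->T, B4->E, B3->F, B5->F, B7->S, B6->F; covers B1=T, B1=F, B2=T, B3=F, B4=E, B5=F, B6=F, B7=S
input #5 (p=-2, w=3, z=-2): events B1->T, B1->T, B1->F, B2->T, B4->E, B3->F, B5->F, B7->S, B6->F; covers B1=T, B1=F, B2=T, B3=F, B4=E, B5=F, B6=F, B7=S
input #6 (p=0, w=3, z=-1): events B1->T, B1->T, B1->F, B2->T, B4->E, B3->F, B5->F, B7->S, B6->F; covers B1=T, B1=F, B2=T, B3=F, B4=E, B5=F, B6=F, B7=S
input #7 (p=-1, w=7, z=0): events B1->T, B1->T, B1->F, B2->T, B4->E, B3->F, B5->F, B7->S, B6->F; covers B1=T, B1=F, B2=T, B3=F, B4=E, B5=F, B6=F, B7=S
input #8 (p=0, w=3, z=2): events B1->T, B1->T, B1->F, B2->F, B4->E, B3->F, B5->F, B7->E, B6->F; covers B1=T, B1=F, B2=F, B3=F, B4=E, B5=F, B6=F, B7=E
pool-wide coverage (11 outcomes): B1=T, B1=F, B2=T, B2=F, B3=F, B4=S, B4=E, B5=F, B6=F, B7=S, B7=E
size 1 is not enough: best union over all size-1 subsets is 8/11
at size 2, {1, 2} reaches all 11 outcomes; every lexicographically earlier size-2 subset fails

Answer: 1, 2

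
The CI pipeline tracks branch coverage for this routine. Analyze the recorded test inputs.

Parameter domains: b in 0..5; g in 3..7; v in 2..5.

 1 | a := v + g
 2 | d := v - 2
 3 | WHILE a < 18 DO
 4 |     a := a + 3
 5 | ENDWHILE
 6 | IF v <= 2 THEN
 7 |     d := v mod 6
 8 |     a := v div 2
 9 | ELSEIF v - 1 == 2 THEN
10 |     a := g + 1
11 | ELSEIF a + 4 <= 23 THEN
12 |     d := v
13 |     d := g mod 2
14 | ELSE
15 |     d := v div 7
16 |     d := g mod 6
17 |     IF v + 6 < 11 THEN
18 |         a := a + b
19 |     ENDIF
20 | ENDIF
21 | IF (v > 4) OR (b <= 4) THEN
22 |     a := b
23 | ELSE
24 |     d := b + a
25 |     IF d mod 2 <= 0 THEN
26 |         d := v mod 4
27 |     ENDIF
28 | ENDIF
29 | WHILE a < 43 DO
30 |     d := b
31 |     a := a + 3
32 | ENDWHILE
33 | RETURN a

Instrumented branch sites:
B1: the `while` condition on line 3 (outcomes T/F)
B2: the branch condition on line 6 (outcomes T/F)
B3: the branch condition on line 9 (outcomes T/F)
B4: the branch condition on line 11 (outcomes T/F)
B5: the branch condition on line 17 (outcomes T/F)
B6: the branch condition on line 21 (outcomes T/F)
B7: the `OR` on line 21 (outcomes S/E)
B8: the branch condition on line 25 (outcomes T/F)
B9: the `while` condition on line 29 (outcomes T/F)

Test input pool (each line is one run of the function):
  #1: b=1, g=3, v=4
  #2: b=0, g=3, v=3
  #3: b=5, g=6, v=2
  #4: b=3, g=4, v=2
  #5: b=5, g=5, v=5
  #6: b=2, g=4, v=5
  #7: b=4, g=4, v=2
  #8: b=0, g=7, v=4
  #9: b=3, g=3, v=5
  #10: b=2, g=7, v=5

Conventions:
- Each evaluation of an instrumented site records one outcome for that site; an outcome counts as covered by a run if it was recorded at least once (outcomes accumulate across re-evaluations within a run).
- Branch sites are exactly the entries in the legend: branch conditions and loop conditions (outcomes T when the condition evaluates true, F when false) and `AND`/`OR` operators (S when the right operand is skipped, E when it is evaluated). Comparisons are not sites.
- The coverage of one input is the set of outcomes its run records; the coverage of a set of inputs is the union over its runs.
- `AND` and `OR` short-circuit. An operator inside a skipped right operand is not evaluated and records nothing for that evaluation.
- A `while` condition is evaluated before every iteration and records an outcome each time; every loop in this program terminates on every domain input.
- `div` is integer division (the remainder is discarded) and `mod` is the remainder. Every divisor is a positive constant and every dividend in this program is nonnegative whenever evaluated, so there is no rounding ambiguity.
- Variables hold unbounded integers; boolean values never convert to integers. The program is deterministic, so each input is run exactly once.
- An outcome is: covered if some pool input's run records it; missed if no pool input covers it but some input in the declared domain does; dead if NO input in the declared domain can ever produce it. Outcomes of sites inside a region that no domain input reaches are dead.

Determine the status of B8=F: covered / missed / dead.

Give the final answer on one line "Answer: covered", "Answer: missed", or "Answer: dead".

no pool input records B8=F
but domain input (b=5, g=3, v=3) does record it -> reachable, so missed

Answer: missed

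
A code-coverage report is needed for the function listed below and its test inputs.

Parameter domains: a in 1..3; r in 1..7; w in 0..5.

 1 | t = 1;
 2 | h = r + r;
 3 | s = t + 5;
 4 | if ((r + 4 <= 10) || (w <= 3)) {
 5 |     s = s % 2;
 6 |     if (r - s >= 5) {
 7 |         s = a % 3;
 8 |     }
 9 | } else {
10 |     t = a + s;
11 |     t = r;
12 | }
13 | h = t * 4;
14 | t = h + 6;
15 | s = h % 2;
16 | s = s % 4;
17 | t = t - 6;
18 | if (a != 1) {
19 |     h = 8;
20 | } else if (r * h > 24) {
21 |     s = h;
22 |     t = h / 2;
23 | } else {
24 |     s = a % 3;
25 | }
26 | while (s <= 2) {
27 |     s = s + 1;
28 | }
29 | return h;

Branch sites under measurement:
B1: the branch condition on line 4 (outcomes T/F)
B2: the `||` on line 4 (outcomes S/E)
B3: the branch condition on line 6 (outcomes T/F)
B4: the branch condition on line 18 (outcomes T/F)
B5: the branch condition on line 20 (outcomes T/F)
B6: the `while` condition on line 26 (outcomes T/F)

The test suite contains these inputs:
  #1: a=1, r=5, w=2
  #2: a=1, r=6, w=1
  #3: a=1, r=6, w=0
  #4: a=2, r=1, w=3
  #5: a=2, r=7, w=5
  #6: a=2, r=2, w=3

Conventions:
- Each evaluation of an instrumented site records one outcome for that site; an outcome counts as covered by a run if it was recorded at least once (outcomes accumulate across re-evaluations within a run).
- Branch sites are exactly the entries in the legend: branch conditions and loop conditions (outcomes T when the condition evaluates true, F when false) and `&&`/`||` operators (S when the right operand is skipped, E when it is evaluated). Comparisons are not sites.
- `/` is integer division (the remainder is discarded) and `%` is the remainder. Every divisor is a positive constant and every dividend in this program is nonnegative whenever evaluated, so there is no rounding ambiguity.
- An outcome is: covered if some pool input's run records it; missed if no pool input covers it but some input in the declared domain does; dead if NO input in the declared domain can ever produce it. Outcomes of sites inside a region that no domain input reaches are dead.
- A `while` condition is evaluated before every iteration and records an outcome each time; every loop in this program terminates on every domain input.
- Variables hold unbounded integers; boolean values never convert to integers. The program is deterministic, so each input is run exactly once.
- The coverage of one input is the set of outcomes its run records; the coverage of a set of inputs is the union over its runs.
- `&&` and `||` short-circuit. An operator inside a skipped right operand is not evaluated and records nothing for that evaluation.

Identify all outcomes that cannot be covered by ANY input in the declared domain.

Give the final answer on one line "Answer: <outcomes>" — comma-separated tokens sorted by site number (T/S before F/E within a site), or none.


checking every outcome against all 126 domain inputs:
  reachable outcomes have witnesses, e.g. B1=T (e.g. a=1, r=1, w=0), B1=F (e.g. a=1, r=7, w=4), B2=S (e.g. a=1, r=1, w=0), B2=E (e.g. a=1, r=7, w=0)
Answer: none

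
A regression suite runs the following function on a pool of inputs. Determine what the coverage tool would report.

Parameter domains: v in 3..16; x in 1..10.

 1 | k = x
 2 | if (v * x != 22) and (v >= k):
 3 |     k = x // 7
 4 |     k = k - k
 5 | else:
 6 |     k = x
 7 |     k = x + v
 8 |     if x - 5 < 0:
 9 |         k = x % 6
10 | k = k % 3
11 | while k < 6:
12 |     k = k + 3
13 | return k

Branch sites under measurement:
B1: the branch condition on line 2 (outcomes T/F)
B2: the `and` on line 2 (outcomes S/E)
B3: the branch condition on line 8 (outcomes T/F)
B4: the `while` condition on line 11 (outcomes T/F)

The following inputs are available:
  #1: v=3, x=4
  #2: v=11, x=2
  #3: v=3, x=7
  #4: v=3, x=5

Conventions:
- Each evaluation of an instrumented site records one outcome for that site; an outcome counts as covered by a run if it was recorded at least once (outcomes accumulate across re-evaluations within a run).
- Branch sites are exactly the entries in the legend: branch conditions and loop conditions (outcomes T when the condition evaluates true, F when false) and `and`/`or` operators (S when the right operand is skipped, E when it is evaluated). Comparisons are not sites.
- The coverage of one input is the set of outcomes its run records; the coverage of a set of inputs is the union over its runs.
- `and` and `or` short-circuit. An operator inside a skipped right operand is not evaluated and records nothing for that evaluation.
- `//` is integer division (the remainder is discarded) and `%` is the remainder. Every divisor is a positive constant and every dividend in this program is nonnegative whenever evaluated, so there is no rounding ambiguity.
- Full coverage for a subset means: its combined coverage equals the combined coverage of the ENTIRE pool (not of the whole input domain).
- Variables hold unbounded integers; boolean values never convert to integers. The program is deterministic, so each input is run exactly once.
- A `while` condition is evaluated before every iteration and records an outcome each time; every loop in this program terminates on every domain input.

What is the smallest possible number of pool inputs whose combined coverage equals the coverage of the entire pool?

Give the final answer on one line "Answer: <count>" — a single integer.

test 1 (v=3, x=4) fires B2->E, B1->F, B3->T, B4->T, B4->T, B4->F; hits B1=F, B2=E, B3=T, B4=T, B4=F
test 2 (v=11, x=2) fires B2->S, B1->F, B3->T, B4->T, B4->T, B4->F; hits B1=F, B2=S, B3=T, B4=T, B4=F
test 3 (v=3, x=7) fires B2->E, B1->F, B3->F, B4->T, B4->T, B4->F; hits B1=F, B2=E, B3=F, B4=T, B4=F
test 4 (v=3, x=5) fires B2->E, B1->F, B3->F, B4->T, B4->T, B4->F; hits B1=F, B2=E, B3=F, B4=T, B4=F
union over all inputs: B1=F, B2=S, B2=E, B3=T, B3=F, B4=T, B4=F (7 outcomes)
every size-1 subset falls short of the 7 outcomes (best: 5/7)
at size 2, {2, 3} reaches all 7 outcomes; every lexicographically earlier size-2 subset fails

Answer: 2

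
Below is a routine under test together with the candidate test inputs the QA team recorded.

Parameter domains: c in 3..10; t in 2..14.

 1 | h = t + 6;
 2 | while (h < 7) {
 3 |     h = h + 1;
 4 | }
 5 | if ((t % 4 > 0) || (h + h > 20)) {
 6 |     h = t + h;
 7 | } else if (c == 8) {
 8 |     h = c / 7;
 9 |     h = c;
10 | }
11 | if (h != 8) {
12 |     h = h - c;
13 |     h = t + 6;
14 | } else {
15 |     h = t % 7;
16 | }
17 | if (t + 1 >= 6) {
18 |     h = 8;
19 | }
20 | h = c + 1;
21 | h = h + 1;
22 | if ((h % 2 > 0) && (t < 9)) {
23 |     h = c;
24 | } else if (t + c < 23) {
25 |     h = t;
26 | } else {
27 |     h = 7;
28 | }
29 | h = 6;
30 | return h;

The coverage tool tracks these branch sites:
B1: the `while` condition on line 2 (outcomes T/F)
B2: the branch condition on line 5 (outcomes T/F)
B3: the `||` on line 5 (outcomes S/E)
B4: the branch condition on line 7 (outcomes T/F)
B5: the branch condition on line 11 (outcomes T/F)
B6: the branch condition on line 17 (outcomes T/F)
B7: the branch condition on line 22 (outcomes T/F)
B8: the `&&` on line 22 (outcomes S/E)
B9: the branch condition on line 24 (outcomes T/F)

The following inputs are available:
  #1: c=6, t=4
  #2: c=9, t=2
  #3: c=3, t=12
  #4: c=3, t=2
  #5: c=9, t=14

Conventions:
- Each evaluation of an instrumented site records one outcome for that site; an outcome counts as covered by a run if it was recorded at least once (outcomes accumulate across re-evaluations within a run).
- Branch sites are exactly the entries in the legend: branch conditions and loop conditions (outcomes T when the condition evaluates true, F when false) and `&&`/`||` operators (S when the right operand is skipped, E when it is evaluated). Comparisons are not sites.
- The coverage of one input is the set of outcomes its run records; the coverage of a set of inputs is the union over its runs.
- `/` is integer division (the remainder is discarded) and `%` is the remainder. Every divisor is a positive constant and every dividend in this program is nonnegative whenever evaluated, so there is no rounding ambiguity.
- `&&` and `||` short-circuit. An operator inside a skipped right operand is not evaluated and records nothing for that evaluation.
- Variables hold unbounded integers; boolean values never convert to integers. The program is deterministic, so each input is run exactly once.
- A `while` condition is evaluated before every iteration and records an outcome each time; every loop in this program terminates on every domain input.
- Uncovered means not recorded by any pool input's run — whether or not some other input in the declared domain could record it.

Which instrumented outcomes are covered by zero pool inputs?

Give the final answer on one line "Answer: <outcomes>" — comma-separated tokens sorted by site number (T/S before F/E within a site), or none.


run #1 (c=6, t=4) records B1=F, B2=F, B3=E, B4=F, B5=T, B6=F, B7=F, B8=S, B9=T
run #2 (c=9, t=2) records B1=F, B2=T, B3=S, B5=T, B6=F, B7=T, B8=E
run #3 (c=3, t=12) records B1=F, B2=T, B3=E, B5=T, B6=T, B7=F, B8=E, B9=T
run #4 (c=3, t=2) records B1=F, B2=T, B3=S, B5=T, B6=F, B7=T, B8=E
run #5 (c=9, t=14) records B1=F, B2=T, B3=S, B5=T, B6=T, B7=F, B8=E, B9=F
union over the pool: B1=F, B2=T, B2=F, B3=S, B3=E, B4=F, B5=T, B6=T, B6=F, B7=T, B7=F, B8=S, B8=E, B9=T, B9=F
uncovered (3 of 18): B1=T, B4=T, B5=F
Answer: B1=T, B4=T, B5=F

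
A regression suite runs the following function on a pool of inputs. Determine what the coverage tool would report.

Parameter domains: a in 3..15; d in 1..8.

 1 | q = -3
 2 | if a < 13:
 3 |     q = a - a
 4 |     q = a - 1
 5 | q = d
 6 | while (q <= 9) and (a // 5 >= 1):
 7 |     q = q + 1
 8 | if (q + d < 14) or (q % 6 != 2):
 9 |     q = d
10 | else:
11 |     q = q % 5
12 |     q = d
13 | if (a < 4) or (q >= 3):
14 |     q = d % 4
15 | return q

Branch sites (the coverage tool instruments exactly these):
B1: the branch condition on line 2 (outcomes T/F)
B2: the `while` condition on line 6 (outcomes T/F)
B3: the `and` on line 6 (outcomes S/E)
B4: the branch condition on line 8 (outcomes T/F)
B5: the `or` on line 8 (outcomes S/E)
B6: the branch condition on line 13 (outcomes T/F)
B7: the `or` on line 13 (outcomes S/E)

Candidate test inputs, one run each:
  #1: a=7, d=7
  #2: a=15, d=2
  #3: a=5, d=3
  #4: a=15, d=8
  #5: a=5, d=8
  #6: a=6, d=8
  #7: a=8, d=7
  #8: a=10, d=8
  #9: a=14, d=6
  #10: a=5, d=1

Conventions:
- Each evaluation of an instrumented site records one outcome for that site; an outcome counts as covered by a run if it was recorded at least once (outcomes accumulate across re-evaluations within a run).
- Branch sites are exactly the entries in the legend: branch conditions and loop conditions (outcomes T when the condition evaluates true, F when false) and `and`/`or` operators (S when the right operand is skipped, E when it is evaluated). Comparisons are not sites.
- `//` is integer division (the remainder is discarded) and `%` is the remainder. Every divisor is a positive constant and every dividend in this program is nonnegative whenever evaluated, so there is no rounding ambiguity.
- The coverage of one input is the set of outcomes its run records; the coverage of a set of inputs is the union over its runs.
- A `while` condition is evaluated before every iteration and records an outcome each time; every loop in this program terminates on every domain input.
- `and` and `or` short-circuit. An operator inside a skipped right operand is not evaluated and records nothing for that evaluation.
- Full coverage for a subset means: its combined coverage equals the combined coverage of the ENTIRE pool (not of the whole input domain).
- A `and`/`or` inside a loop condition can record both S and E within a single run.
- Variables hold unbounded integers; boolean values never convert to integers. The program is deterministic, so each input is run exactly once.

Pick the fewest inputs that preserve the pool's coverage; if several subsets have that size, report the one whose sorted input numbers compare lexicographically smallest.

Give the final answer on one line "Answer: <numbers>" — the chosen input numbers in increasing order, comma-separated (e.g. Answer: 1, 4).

#1 (a=7, d=7) -> covered: B1=T, B2=T, B2=F, B3=S, B3=E, B4=T, B5=E, B6=T, B7=E
#2 (a=15, d=2) -> covered: B1=F, B2=T, B2=F, B3=S, B3=E, B4=T, B5=S, B6=F, B7=E
#3 (a=5, d=3) -> covered: B1=T, B2=T, B2=F, B3=S, B3=E, B4=T, B5=S, B6=T, B7=E
#4 (a=15, d=8) -> covered: B1=F, B2=T, B2=F, B3=S, B3=E, B4=T, B5=E, B6=T, B7=E
#5 (a=5, d=8) -> covered: B1=T, B2=T, B2=F, B3=S, B3=E, B4=T, B5=E, B6=T, B7=E
#6 (a=6, d=8) -> covered: B1=T, B2=T, B2=F, B3=S, B3=E, B4=T, B5=E, B6=T, B7=E
#7 (a=8, d=7) -> covered: B1=T, B2=T, B2=F, B3=S, B3=E, B4=T, B5=E, B6=T, B7=E
#8 (a=10, d=8) -> covered: B1=T, B2=T, B2=F, B3=S, B3=E, B4=T, B5=E, B6=T, B7=E
#9 (a=14, d=6) -> covered: B1=F, B2=T, B2=F, B3=S, B3=E, B4=T, B5=E, B6=T, B7=E
#10 (a=5, d=1) -> covered: B1=T, B2=T, B2=F, B3=S, B3=E, B4=T, B5=S, B6=F, B7=E
together the pool reaches 12 outcomes: B1=T, B1=F, B2=T, B2=F, B3=S, B3=E, B4=T, B5=S, B5=E, B6=T, B6=F, B7=E
no size-1 subset reaches all 12 outcomes (best union: 9/12)
the canonical winner is {1, 2}: size 2, full 12-outcome coverage, earliest index list among size-2 covers

Answer: 1, 2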